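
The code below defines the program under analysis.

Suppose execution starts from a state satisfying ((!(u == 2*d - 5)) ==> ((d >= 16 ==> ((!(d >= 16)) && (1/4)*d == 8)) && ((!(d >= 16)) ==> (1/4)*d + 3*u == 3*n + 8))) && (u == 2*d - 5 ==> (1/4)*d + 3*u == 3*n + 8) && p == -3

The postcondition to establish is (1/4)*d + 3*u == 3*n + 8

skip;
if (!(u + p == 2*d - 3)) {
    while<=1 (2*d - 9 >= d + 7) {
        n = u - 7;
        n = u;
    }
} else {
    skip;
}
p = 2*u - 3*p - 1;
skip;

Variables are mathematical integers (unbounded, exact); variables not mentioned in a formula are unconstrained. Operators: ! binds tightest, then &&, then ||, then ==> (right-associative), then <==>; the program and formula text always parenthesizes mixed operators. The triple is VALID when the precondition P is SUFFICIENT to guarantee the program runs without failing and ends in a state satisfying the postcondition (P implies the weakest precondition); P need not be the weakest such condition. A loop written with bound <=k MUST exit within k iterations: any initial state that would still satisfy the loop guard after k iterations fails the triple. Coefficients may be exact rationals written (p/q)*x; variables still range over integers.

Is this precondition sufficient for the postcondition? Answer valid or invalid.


Working backward. After the program, (1/4)*d + 3*u == 3*n + 8 must hold.
Before skip: (1/4)*d + 3*u == 3*n + 8
Before p := 2*u - 3*p - 1: (1/4)*d + 3*u == 3*n + 8
Then branch requires (d >= 16 ==> ((!(d >= 16)) && (1/4)*d == 8)) && ((!(d >= 16)) ==> (1/4)*d + 3*u == 3*n + 8); else branch requires (1/4)*d + 3*u == 3*n + 8.
Before the if: ((!(p + u == 2*d - 3)) ==> ((d >= 16 ==> ((!(d >= 16)) && (1/4)*d == 8)) && ((!(d >= 16)) ==> (1/4)*d + 3*u == 3*n + 8))) && (p + u == 2*d - 3 ==> (1/4)*d + 3*u == 3*n + 8)
Before skip: ((!(p + u == 2*d - 3)) ==> ((d >= 16 ==> ((!(d >= 16)) && (1/4)*d == 8)) && ((!(d >= 16)) ==> (1/4)*d + 3*u == 3*n + 8))) && (p + u == 2*d - 3 ==> (1/4)*d + 3*u == 3*n + 8)
The weakest precondition is ((!(p + u == 2*d - 3)) ==> ((d >= 16 ==> ((!(d >= 16)) && (1/4)*d == 8)) && ((!(d >= 16)) ==> (1/4)*d + 3*u == 3*n + 8))) && (p + u == 2*d - 3 ==> (1/4)*d + 3*u == 3*n + 8).
Check whether ((!(u == 2*d - 5)) ==> ((d >= 16 ==> ((!(d >= 16)) && (1/4)*d == 8)) && ((!(d >= 16)) ==> (1/4)*d + 3*u == 3*n + 8))) && (u == 2*d - 5 ==> (1/4)*d + 3*u == 3*n + 8) && p == -3 implies it.
Countermodel: at the initial state d = 20, n = 34, p = -3, u = 35, the precondition holds but the weakest precondition fails.
Answer: invalid


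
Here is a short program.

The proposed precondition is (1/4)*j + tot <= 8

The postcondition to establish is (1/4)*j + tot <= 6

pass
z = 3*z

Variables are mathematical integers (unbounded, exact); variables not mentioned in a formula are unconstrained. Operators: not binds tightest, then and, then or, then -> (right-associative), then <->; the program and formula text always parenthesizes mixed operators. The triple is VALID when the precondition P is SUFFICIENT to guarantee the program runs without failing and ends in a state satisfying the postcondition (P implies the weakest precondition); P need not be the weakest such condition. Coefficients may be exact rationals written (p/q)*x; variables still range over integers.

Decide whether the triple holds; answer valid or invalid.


Working backward. After the program, (1/4)*j + tot <= 6 must hold.
Before z := 3*z: (1/4)*j + tot <= 6
Before skip: (1/4)*j + tot <= 6
The weakest precondition is (1/4)*j + tot <= 6.
Check whether (1/4)*j + tot <= 8 implies it.
Countermodel: at the initial state j = 25, tot = 0, the precondition holds but the weakest precondition fails.
Answer: invalid


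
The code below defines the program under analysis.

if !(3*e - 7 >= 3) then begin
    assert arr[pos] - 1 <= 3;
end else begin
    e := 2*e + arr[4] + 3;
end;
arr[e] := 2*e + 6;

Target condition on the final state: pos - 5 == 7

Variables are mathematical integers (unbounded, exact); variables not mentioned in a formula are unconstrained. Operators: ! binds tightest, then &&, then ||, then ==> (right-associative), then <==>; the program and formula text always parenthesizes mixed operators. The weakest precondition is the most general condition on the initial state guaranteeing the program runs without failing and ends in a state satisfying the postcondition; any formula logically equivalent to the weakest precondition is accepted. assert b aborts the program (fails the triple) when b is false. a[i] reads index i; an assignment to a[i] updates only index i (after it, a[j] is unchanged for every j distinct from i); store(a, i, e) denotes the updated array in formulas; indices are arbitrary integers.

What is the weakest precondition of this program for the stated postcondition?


Working backward. After the program, the postcondition pos - 5 == 7 must hold; in canonical form it is pos == 12.
Before arr[e] := 2*e + 6: pos == 12
Then branch requires arr[pos] <= 4 && pos == 12; else branch requires pos == 12.
Before the if: ((!(3*e >= 10)) ==> (arr[pos] <= 4 && pos == 12)) && (3*e >= 10 ==> pos == 12)
Answer: WP = ((!(3*e >= 10)) ==> (arr[pos] <= 4 && pos == 12)) && (3*e >= 10 ==> pos == 12)


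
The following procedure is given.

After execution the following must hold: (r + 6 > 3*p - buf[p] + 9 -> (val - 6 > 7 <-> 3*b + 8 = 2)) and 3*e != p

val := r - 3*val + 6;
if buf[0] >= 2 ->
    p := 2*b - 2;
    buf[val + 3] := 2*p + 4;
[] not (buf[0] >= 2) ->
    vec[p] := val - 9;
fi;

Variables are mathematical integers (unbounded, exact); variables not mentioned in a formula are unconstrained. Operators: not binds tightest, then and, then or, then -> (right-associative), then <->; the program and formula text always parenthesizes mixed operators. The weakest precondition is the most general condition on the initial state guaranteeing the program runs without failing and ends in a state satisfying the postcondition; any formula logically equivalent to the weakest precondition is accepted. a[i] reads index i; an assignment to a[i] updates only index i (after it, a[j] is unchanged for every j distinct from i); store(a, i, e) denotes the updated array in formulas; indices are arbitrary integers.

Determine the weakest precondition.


Working backward. After the program, the postcondition (r + 6 > 3*p - buf[p] + 9 -> (val - 6 > 7 <-> 3*b + 8 = 2)) and 3*e != p must hold; in canonical form it is (buf[p] + r > 3*p + 3 -> (val > 13 <-> 3*b = -6)) and 3*e != p.
Then branch requires (store(buf, val + 3, 4*b)[2*b - 2] + r > 6*b - 3 -> (val > 13 <-> 3*b = -6)) and 3*e != 2*b - 2; else branch requires (buf[p] + r > 3*p + 3 -> (val > 13 <-> 3*b = -6)) and 3*e != p.
Before the if: (buf[0] >= 2 -> ((store(buf, val + 3, 4*b)[2*b - 2] + r > 6*b - 3 -> (val > 13 <-> 3*b = -6)) and 3*e != 2*b - 2)) and ((not (buf[0] >= 2)) -> ((buf[p] + r > 3*p + 3 -> (val > 13 <-> 3*b = -6)) and 3*e != p))
Before val := r - 3*val + 6: (buf[0] >= 2 -> ((store(buf, r - 3*val + 9, 4*b)[2*b - 2] + r > 6*b - 3 -> (r > 3*val + 7 <-> 3*b = -6)) and 3*e != 2*b - 2)) and ((not (buf[0] >= 2)) -> ((buf[p] + r > 3*p + 3 -> (r > 3*val + 7 <-> 3*b = -6)) and 3*e != p))
Answer: WP = (buf[0] >= 2 -> ((store(buf, r - 3*val + 9, 4*b)[2*b - 2] + r > 6*b - 3 -> (r > 3*val + 7 <-> 3*b = -6)) and 3*e != 2*b - 2)) and ((not (buf[0] >= 2)) -> ((buf[p] + r > 3*p + 3 -> (r > 3*val + 7 <-> 3*b = -6)) and 3*e != p))


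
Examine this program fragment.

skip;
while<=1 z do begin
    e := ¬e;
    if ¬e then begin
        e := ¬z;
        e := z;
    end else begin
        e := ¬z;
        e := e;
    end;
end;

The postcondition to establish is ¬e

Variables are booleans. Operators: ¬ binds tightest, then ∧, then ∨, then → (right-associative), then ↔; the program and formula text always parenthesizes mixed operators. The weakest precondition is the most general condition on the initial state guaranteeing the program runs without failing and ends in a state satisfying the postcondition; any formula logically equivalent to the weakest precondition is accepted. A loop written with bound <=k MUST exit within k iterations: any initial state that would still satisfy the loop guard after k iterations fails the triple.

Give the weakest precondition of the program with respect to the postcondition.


Working backward. After the program, ¬e must hold.
Before the loop (bound <=1), unroll the exhaustion recursion (WP_0 = exit-now case; WP_j = one more guarded iteration, up to j = 1):
  WP_0: (¬z) ∧ (¬e)
  WP_1: (z → ((e → (¬z)) ∧ e)) ∧ ((¬z) → (¬e))
So before the loop: (z → ((e → (¬z)) ∧ e)) ∧ ((¬z) → (¬e))
Before skip: (z → ((e → (¬z)) ∧ e)) ∧ ((¬z) → (¬e))
Answer: WP = (z → ((e → (¬z)) ∧ e)) ∧ ((¬z) → (¬e))


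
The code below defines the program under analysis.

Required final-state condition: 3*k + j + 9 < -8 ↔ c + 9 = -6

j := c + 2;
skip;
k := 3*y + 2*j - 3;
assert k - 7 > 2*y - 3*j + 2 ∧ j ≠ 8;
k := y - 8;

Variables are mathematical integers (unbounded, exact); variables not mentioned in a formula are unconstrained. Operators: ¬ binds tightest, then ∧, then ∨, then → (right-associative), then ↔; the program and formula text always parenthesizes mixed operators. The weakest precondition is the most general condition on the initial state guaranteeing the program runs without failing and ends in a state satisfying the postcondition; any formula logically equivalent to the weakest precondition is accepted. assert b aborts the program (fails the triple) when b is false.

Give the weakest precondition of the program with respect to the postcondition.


Working backward. After the program, the postcondition 3*k + j + 9 < -8 ↔ c + 9 = -6 must hold; in canonical form it is j + 3*k < -17 ↔ c = -15.
Before k := y - 8: j + 3*y < 7 ↔ c = -15
Before assert k - 7 > 2*y - 3*j + 2 ∧ j ≠ 8: 3*j + k > 2*y + 9 ∧ j ≠ 8 ∧ (j + 3*y < 7 ↔ c = -15)
Before k := 3*y + 2*j - 3: 5*j + y > 12 ∧ j ≠ 8 ∧ (j + 3*y < 7 ↔ c = -15)
Before skip: 5*j + y > 12 ∧ j ≠ 8 ∧ (j + 3*y < 7 ↔ c = -15)
Before j := c + 2: 5*c + y > 2 ∧ c ≠ 6 ∧ (c + 3*y < 5 ↔ c = -15)
Answer: WP = 5*c + y > 2 ∧ c ≠ 6 ∧ (c + 3*y < 5 ↔ c = -15)


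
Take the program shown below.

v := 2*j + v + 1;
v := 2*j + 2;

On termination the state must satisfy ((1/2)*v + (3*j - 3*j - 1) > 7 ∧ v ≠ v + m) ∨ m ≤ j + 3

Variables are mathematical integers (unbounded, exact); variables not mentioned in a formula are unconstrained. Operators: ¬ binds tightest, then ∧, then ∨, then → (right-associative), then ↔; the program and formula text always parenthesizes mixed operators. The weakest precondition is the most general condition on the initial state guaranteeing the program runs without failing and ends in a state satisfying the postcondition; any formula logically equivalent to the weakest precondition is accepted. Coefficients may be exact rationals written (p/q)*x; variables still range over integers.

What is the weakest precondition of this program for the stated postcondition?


Working backward. After the program, the postcondition ((1/2)*v + (3*j - 3*j - 1) > 7 ∧ v ≠ v + m) ∨ m ≤ j + 3 must hold; in canonical form it is ((1/2)*v > 8 ∧ m ≠ 0) ∨ m ≤ j + 3.
Before v := 2*j + 2: (j > 7 ∧ m ≠ 0) ∨ m ≤ j + 3
Before v := 2*j + v + 1: (j > 7 ∧ m ≠ 0) ∨ m ≤ j + 3
Answer: WP = (j > 7 ∧ m ≠ 0) ∨ m ≤ j + 3


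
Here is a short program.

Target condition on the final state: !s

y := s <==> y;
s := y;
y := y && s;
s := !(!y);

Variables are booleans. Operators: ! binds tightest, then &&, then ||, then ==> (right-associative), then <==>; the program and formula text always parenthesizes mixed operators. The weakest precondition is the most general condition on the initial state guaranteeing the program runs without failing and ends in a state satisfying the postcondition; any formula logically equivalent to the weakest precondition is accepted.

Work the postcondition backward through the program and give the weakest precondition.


Working backward. After the program, !s must hold.
Before s := !(!y): !y
Before y := y && s: !(y && s)
Before s := y: !y
Before y := s <==> y: !(s <==> y)
Answer: WP = !(s <==> y)


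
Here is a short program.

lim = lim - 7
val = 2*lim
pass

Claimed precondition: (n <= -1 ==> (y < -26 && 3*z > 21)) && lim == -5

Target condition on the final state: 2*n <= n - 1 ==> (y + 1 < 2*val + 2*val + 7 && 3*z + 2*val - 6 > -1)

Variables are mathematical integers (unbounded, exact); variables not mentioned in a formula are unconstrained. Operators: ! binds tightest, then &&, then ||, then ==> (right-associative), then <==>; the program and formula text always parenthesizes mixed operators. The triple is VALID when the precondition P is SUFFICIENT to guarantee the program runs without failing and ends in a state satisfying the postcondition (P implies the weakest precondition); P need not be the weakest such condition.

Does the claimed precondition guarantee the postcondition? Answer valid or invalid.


Working backward. After the program, the postcondition 2*n <= n - 1 ==> (y + 1 < 2*val + 2*val + 7 && 3*z + 2*val - 6 > -1) must hold; in canonical form it is n <= -1 ==> (y < 4*val + 6 && 2*val + 3*z > 5).
Before skip: n <= -1 ==> (y < 4*val + 6 && 2*val + 3*z > 5)
Before val := 2*lim: n <= -1 ==> (y < 8*lim + 6 && 4*lim + 3*z > 5)
Before lim := lim - 7: n <= -1 ==> (y < 8*lim - 50 && 4*lim + 3*z > 33)
The weakest precondition is n <= -1 ==> (y < 8*lim - 50 && 4*lim + 3*z > 33).
Check whether (n <= -1 ==> (y < -26 && 3*z > 21)) && lim == -5 implies it.
Countermodel: at the initial state lim = -5, n = -1, y = -91, z = 8, the precondition holds but the weakest precondition fails.
Answer: invalid


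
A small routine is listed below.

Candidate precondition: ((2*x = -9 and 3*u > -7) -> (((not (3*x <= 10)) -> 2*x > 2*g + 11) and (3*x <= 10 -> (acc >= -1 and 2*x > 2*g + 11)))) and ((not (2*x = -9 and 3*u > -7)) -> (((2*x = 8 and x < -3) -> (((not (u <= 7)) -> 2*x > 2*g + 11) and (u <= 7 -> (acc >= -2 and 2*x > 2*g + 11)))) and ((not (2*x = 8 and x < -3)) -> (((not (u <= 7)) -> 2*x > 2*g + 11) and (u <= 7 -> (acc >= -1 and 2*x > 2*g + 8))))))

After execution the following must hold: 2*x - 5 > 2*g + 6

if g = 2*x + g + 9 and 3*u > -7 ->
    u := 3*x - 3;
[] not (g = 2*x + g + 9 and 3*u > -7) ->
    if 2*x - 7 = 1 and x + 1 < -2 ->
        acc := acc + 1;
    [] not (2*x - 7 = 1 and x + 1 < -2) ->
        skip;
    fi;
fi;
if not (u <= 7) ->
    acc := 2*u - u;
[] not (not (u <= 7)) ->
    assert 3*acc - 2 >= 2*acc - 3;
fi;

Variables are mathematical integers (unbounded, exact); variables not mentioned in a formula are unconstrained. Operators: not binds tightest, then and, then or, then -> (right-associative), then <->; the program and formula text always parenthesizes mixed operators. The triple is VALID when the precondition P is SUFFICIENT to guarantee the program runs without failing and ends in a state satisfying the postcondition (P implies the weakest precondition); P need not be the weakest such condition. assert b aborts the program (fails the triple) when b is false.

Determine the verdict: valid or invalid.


Working backward. After the program, the postcondition 2*x - 5 > 2*g + 6 must hold; in canonical form it is 2*x > 2*g + 11.
Then branch requires 2*x > 2*g + 11; else branch requires acc >= -1 and 2*x > 2*g + 11.
Before the if: ((not (u <= 7)) -> 2*x > 2*g + 11) and (u <= 7 -> (acc >= -1 and 2*x > 2*g + 11))
Then branch requires ((not (3*x <= 10)) -> 2*x > 2*g + 11) and (3*x <= 10 -> (acc >= -1 and 2*x > 2*g + 11)); else branch requires ((2*x = 8 and x < -3) -> (((not (u <= 7)) -> 2*x > 2*g + 11) and (u <= 7 -> (acc >= -2 and 2*x > 2*g + 11)))) and ((not (2*x = 8 and x < -3)) -> (((not (u <= 7)) -> 2*x > 2*g + 11) and (u <= 7 -> (acc >= -1 and 2*x > 2*g + 11)))).
Before the if: ((2*x = -9 and 3*u > -7) -> (((not (3*x <= 10)) -> 2*x > 2*g + 11) and (3*x <= 10 -> (acc >= -1 and 2*x > 2*g + 11)))) and ((not (2*x = -9 and 3*u > -7)) -> (((2*x = 8 and x < -3) -> (((not (u <= 7)) -> 2*x > 2*g + 11) and (u <= 7 -> (acc >= -2 and 2*x > 2*g + 11)))) and ((not (2*x = 8 and x < -3)) -> (((not (u <= 7)) -> 2*x > 2*g + 11) and (u <= 7 -> (acc >= -1 and 2*x > 2*g + 11))))))
The weakest precondition is ((2*x = -9 and 3*u > -7) -> (((not (3*x <= 10)) -> 2*x > 2*g + 11) and (3*x <= 10 -> (acc >= -1 and 2*x > 2*g + 11)))) and ((not (2*x = -9 and 3*u > -7)) -> (((2*x = 8 and x < -3) -> (((not (u <= 7)) -> 2*x > 2*g + 11) and (u <= 7 -> (acc >= -2 and 2*x > 2*g + 11)))) and ((not (2*x = 8 and x < -3)) -> (((not (u <= 7)) -> 2*x > 2*g + 11) and (u <= 7 -> (acc >= -1 and 2*x > 2*g + 11)))))).
Check whether ((2*x = -9 and 3*u > -7) -> (((not (3*x <= 10)) -> 2*x > 2*g + 11) and (3*x <= 10 -> (acc >= -1 and 2*x > 2*g + 11)))) and ((not (2*x = -9 and 3*u > -7)) -> (((2*x = 8 and x < -3) -> (((not (u <= 7)) -> 2*x > 2*g + 11) and (u <= 7 -> (acc >= -2 and 2*x > 2*g + 11)))) and ((not (2*x = 8 and x < -3)) -> (((not (u <= 7)) -> 2*x > 2*g + 11) and (u <= 7 -> (acc >= -1 and 2*x > 2*g + 8)))))) implies it.
Countermodel: at the initial state acc = -1, g = 0, u = 7, x = 5, the precondition holds but the weakest precondition fails.
Answer: invalid


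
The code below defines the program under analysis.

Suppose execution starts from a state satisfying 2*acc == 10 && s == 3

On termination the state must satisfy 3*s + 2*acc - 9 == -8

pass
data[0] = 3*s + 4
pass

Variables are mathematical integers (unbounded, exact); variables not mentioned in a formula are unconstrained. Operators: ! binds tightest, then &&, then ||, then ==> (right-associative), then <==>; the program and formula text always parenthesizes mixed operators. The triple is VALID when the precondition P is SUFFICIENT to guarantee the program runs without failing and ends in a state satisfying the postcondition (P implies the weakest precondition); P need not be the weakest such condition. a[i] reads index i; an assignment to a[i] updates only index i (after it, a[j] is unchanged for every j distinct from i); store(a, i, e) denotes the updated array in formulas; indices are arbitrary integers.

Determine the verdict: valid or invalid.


Working backward. After the program, the postcondition 3*s + 2*acc - 9 == -8 must hold; in canonical form it is 2*acc + 3*s == 1.
Before skip: 2*acc + 3*s == 1
Before data[0] := 3*s + 4: 2*acc + 3*s == 1
Before skip: 2*acc + 3*s == 1
The weakest precondition is 2*acc + 3*s == 1.
Check whether 2*acc == 10 && s == 3 implies it.
Countermodel: at the initial state acc = 5, s = 3, the precondition holds but the weakest precondition fails.
Answer: invalid


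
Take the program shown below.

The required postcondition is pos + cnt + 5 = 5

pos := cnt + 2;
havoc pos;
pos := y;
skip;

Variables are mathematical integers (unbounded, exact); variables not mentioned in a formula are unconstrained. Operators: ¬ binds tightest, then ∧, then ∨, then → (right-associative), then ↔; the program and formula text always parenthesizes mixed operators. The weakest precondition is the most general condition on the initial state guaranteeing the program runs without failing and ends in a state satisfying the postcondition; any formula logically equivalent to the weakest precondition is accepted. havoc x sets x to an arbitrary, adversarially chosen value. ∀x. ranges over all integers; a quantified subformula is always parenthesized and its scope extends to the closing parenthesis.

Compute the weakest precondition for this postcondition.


Working backward. After the program, the postcondition pos + cnt + 5 = 5 must hold; in canonical form it is cnt + pos = 0.
Before skip: cnt + pos = 0
Before pos := y: cnt + y = 0
Before havoc pos: cnt + y = 0
Before pos := cnt + 2: cnt + y = 0
Answer: WP = cnt + y = 0


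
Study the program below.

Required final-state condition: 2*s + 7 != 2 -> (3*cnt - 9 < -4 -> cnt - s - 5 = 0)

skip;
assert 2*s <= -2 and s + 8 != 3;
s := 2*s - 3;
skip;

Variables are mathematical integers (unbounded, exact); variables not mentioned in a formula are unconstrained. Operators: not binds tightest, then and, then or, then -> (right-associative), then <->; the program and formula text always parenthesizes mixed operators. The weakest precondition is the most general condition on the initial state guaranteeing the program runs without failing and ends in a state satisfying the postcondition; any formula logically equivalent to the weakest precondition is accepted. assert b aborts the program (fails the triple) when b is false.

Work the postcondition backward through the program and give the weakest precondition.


Working backward. After the program, the postcondition 2*s + 7 != 2 -> (3*cnt - 9 < -4 -> cnt - s - 5 = 0) must hold; in canonical form it is 2*s != -5 -> (3*cnt < 5 -> cnt = s + 5).
Before skip: 2*s != -5 -> (3*cnt < 5 -> cnt = s + 5)
Before s := 2*s - 3: 4*s != 1 -> (3*cnt < 5 -> cnt = 2*s + 2)
Before assert 2*s <= -2 and s + 8 != 3: 2*s <= -2 and s != -5 and (4*s != 1 -> (3*cnt < 5 -> cnt = 2*s + 2))
Before skip: 2*s <= -2 and s != -5 and (4*s != 1 -> (3*cnt < 5 -> cnt = 2*s + 2))
Answer: WP = 2*s <= -2 and s != -5 and (4*s != 1 -> (3*cnt < 5 -> cnt = 2*s + 2))


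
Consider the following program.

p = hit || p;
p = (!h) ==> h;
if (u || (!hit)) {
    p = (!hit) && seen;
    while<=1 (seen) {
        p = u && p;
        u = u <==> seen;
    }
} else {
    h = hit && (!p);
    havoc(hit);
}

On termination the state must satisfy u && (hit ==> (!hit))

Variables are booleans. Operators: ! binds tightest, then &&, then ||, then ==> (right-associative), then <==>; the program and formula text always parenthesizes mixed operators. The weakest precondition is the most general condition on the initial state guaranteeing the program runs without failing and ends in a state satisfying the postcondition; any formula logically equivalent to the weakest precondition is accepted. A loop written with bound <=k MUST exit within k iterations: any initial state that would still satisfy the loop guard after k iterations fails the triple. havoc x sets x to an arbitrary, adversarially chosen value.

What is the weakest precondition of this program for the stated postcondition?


Working backward. After the program, u && (hit ==> (!hit)) must hold.
Then branch requires (seen ==> ((!seen) && (u <==> seen) && (hit ==> (!hit)))) && ((!seen) ==> (u && (hit ==> (!hit)))); else branch requires false.
Before the if: ((u || (!hit)) ==> ((seen ==> ((!seen) && (u <==> seen) && (hit ==> (!hit)))) && ((!seen) ==> (u && (hit ==> (!hit)))))) && (u || (!hit))
Before p := (!h) ==> h: ((u || (!hit)) ==> ((seen ==> ((!seen) && (u <==> seen) && (hit ==> (!hit)))) && ((!seen) ==> (u && (hit ==> (!hit)))))) && (u || (!hit))
Before p := hit || p: ((u || (!hit)) ==> ((seen ==> ((!seen) && (u <==> seen) && (hit ==> (!hit)))) && ((!seen) ==> (u && (hit ==> (!hit)))))) && (u || (!hit))
Answer: WP = ((u || (!hit)) ==> ((seen ==> ((!seen) && (u <==> seen) && (hit ==> (!hit)))) && ((!seen) ==> (u && (hit ==> (!hit)))))) && (u || (!hit))


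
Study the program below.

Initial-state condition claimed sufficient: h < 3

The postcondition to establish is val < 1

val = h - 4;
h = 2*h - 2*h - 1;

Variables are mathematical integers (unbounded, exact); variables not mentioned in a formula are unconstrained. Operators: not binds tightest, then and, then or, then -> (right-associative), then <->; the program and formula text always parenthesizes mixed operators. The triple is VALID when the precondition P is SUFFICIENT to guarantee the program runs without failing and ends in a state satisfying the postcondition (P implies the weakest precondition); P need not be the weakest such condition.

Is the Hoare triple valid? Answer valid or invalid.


Working backward. After the program, val < 1 must hold.
Before h := 2*h - 2*h - 1: val < 1
Before val := h - 4: h < 5
The weakest precondition is h < 5.
Check whether h < 3 implies it.
Every state satisfying the precondition satisfies the weakest precondition: the implication holds.
Answer: valid


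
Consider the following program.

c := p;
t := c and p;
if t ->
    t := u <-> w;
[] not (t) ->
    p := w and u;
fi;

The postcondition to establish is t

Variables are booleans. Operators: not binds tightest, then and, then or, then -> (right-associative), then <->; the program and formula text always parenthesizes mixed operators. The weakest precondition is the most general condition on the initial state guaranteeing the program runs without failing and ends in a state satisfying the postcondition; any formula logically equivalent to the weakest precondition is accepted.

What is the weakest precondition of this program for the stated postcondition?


Working backward. After the program, t must hold.
Then branch requires u <-> w; else branch requires t.
Before the if: (t -> (u <-> w)) and ((not t) -> t)
Before t := c and p: ((c and p) -> (u <-> w)) and ((not (c and p)) -> (c and p))
Before c := p: (p -> (u <-> w)) and ((not p) -> p)
Answer: WP = (p -> (u <-> w)) and ((not p) -> p)


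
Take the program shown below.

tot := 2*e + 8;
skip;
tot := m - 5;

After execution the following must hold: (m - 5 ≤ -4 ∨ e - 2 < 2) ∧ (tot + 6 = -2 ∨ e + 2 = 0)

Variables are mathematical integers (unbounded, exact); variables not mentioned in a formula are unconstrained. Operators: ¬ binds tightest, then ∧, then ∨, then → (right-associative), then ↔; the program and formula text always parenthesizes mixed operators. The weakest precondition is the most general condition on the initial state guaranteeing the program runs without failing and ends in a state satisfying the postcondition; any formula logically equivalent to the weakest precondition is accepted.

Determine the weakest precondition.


Working backward. After the program, the postcondition (m - 5 ≤ -4 ∨ e - 2 < 2) ∧ (tot + 6 = -2 ∨ e + 2 = 0) must hold; in canonical form it is (m ≤ 1 ∨ e < 4) ∧ (tot = -8 ∨ e = -2).
Before tot := m - 5: (m ≤ 1 ∨ e < 4) ∧ (m = -3 ∨ e = -2)
Before skip: (m ≤ 1 ∨ e < 4) ∧ (m = -3 ∨ e = -2)
Before tot := 2*e + 8: (m ≤ 1 ∨ e < 4) ∧ (m = -3 ∨ e = -2)
Answer: WP = (m ≤ 1 ∨ e < 4) ∧ (m = -3 ∨ e = -2)


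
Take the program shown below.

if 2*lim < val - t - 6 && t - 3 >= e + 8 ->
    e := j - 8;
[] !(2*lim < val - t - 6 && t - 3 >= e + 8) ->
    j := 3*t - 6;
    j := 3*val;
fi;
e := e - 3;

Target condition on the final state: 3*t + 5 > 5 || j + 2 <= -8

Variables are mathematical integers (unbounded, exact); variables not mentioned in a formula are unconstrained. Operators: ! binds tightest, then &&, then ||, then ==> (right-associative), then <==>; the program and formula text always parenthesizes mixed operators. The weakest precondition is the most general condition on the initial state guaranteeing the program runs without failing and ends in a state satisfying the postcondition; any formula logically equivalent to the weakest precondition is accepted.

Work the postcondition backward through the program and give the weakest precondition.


Working backward. After the program, the postcondition 3*t + 5 > 5 || j + 2 <= -8 must hold; in canonical form it is 3*t > 0 || j <= -10.
Before e := e - 3: 3*t > 0 || j <= -10
Then branch requires 3*t > 0 || j <= -10; else branch requires 3*t > 0 || 3*val <= -10.
Before the if: ((2*lim + t < val - 6 && t >= e + 11) ==> (3*t > 0 || j <= -10)) && ((!(2*lim + t < val - 6 && t >= e + 11)) ==> (3*t > 0 || 3*val <= -10))
Answer: WP = ((2*lim + t < val - 6 && t >= e + 11) ==> (3*t > 0 || j <= -10)) && ((!(2*lim + t < val - 6 && t >= e + 11)) ==> (3*t > 0 || 3*val <= -10))


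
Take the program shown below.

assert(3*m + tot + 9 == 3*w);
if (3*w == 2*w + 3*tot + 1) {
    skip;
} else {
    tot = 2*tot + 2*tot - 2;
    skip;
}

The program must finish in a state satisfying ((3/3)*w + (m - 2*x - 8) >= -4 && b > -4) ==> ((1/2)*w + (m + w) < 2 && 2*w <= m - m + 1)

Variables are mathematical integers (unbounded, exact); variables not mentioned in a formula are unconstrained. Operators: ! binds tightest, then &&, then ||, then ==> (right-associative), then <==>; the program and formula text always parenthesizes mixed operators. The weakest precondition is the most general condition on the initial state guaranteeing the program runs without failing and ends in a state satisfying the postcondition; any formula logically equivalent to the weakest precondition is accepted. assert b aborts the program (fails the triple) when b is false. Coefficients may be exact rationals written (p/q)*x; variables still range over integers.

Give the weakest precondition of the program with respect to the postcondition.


Working backward. After the program, the postcondition ((3/3)*w + (m - 2*x - 8) >= -4 && b > -4) ==> ((1/2)*w + (m + w) < 2 && 2*w <= m - m + 1) must hold; in canonical form it is (m + w >= 2*x + 4 && b > -4) ==> (m + (3/2)*w < 2 && 2*w <= 1).
Then branch requires (m + w >= 2*x + 4 && b > -4) ==> (m + (3/2)*w < 2 && 2*w <= 1); else branch requires (m + w >= 2*x + 4 && b > -4) ==> (m + (3/2)*w < 2 && 2*w <= 1).
Before the if: (w == 3*tot + 1 ==> ((m + w >= 2*x + 4 && b > -4) ==> (m + (3/2)*w < 2 && 2*w <= 1))) && ((!(w == 3*tot + 1)) ==> ((m + w >= 2*x + 4 && b > -4) ==> (m + (3/2)*w < 2 && 2*w <= 1)))
Before assert 3*m + tot + 9 == 3*w: 3*m + tot == 3*w - 9 && (w == 3*tot + 1 ==> ((m + w >= 2*x + 4 && b > -4) ==> (m + (3/2)*w < 2 && 2*w <= 1))) && ((!(w == 3*tot + 1)) ==> ((m + w >= 2*x + 4 && b > -4) ==> (m + (3/2)*w < 2 && 2*w <= 1)))
Answer: WP = 3*m + tot == 3*w - 9 && (w == 3*tot + 1 ==> ((m + w >= 2*x + 4 && b > -4) ==> (m + (3/2)*w < 2 && 2*w <= 1))) && ((!(w == 3*tot + 1)) ==> ((m + w >= 2*x + 4 && b > -4) ==> (m + (3/2)*w < 2 && 2*w <= 1)))


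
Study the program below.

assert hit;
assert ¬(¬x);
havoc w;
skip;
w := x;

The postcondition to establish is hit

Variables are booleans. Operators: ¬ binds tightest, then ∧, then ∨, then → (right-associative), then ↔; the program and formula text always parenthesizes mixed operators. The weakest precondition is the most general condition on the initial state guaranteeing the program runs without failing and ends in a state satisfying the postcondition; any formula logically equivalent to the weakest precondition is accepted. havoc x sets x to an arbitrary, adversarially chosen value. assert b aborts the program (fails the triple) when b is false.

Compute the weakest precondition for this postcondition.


Working backward. After the program, hit must hold.
Before w := x: hit
Before skip: hit
Before havoc w: hit
Before assert ¬(¬x): x ∧ hit
Before assert hit: hit ∧ x
Answer: WP = hit ∧ x


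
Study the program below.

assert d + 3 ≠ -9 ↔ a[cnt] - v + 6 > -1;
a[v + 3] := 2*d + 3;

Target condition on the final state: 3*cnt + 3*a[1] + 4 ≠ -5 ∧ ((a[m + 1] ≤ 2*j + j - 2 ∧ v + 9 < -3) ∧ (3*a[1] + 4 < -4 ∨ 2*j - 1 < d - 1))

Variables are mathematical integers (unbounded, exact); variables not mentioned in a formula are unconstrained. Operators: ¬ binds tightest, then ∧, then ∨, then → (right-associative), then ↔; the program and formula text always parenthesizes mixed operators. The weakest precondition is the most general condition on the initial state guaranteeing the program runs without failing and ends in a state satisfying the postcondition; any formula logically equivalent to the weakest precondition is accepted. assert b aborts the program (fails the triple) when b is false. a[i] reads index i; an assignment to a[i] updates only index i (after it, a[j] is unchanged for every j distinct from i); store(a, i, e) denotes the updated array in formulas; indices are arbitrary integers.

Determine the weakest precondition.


Working backward. After the program, the postcondition 3*cnt + 3*a[1] + 4 ≠ -5 ∧ ((a[m + 1] ≤ 2*j + j - 2 ∧ v + 9 < -3) ∧ (3*a[1] + 4 < -4 ∨ 2*j - 1 < d - 1)) must hold; in canonical form it is 3*a[1] + 3*cnt ≠ -9 ∧ a[m + 1] ≤ 3*j - 2 ∧ v < -12 ∧ (3*a[1] < -8 ∨ 2*j < d).
Before a[v + 3] := 2*d + 3: 3*store(a, v + 3, 2*d + 3)[1] + 3*cnt ≠ -9 ∧ store(a, v + 3, 2*d + 3)[m + 1] ≤ 3*j - 2 ∧ v < -12 ∧ (3*store(a, v + 3, 2*d + 3)[1] < -8 ∨ 2*j < d)
Before assert d + 3 ≠ -9 ↔ a[cnt] - v + 6 > -1: (d ≠ -12 ↔ a[cnt] > v - 7) ∧ 3*store(a, v + 3, 2*d + 3)[1] + 3*cnt ≠ -9 ∧ store(a, v + 3, 2*d + 3)[m + 1] ≤ 3*j - 2 ∧ v < -12 ∧ (3*store(a, v + 3, 2*d + 3)[1] < -8 ∨ 2*j < d)
Answer: WP = (d ≠ -12 ↔ a[cnt] > v - 7) ∧ 3*store(a, v + 3, 2*d + 3)[1] + 3*cnt ≠ -9 ∧ store(a, v + 3, 2*d + 3)[m + 1] ≤ 3*j - 2 ∧ v < -12 ∧ (3*store(a, v + 3, 2*d + 3)[1] < -8 ∨ 2*j < d)


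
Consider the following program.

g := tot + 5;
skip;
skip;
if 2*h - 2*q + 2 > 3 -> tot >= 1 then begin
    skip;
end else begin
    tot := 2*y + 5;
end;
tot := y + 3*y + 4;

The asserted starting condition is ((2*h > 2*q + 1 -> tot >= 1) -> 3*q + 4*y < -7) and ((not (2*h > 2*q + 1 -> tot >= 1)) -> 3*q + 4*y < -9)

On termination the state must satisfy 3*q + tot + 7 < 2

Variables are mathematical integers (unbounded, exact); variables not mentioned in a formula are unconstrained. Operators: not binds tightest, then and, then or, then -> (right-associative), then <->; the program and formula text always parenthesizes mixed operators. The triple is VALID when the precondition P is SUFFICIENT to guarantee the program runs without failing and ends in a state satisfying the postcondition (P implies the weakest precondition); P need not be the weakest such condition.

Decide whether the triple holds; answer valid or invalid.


Working backward. After the program, the postcondition 3*q + tot + 7 < 2 must hold; in canonical form it is 3*q + tot < -5.
Before tot := y + 3*y + 4: 3*q + 4*y < -9
Then branch requires 3*q + 4*y < -9; else branch requires 3*q + 4*y < -9.
Before the if: ((2*h > 2*q + 1 -> tot >= 1) -> 3*q + 4*y < -9) and ((not (2*h > 2*q + 1 -> tot >= 1)) -> 3*q + 4*y < -9)
Before skip: ((2*h > 2*q + 1 -> tot >= 1) -> 3*q + 4*y < -9) and ((not (2*h > 2*q + 1 -> tot >= 1)) -> 3*q + 4*y < -9)
Before skip: ((2*h > 2*q + 1 -> tot >= 1) -> 3*q + 4*y < -9) and ((not (2*h > 2*q + 1 -> tot >= 1)) -> 3*q + 4*y < -9)
Before g := tot + 5: ((2*h > 2*q + 1 -> tot >= 1) -> 3*q + 4*y < -9) and ((not (2*h > 2*q + 1 -> tot >= 1)) -> 3*q + 4*y < -9)
The weakest precondition is ((2*h > 2*q + 1 -> tot >= 1) -> 3*q + 4*y < -9) and ((not (2*h > 2*q + 1 -> tot >= 1)) -> 3*q + 4*y < -9).
Check whether ((2*h > 2*q + 1 -> tot >= 1) -> 3*q + 4*y < -7) and ((not (2*h > 2*q + 1 -> tot >= 1)) -> 3*q + 4*y < -9) implies it.
Countermodel: at the initial state h = 0, q = 0, tot = 0, y = -2, the precondition holds but the weakest precondition fails.
Answer: invalid


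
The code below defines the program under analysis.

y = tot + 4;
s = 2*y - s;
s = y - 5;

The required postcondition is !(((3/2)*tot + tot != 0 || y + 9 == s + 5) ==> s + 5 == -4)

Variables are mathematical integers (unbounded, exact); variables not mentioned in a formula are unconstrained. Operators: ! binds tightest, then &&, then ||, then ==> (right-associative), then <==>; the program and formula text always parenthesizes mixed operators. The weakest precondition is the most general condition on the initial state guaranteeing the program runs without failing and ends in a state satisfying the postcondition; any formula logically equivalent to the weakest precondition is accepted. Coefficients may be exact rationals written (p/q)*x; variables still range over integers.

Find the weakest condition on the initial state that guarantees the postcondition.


Working backward. After the program, the postcondition !(((3/2)*tot + tot != 0 || y + 9 == s + 5) ==> s + 5 == -4) must hold; in canonical form it is !(((5/2)*tot != 0 || y == s - 4) ==> s == -9).
Before s := y - 5: !((5/2)*tot != 0 ==> y == -4)
Before s := 2*y - s: !((5/2)*tot != 0 ==> y == -4)
Before y := tot + 4: !((5/2)*tot != 0 ==> tot == -8)
Answer: WP = !((5/2)*tot != 0 ==> tot == -8)


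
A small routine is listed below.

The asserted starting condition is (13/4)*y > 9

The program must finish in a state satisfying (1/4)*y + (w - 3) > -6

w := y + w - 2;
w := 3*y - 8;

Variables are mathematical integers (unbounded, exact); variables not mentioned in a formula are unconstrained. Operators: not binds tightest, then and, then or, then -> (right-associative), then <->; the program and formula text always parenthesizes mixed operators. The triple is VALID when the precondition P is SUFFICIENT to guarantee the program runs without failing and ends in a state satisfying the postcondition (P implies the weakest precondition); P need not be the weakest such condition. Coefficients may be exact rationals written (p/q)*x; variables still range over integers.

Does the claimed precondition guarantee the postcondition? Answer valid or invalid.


Working backward. After the program, the postcondition (1/4)*y + (w - 3) > -6 must hold; in canonical form it is w + (1/4)*y > -3.
Before w := 3*y - 8: (13/4)*y > 5
Before w := y + w - 2: (13/4)*y > 5
The weakest precondition is (13/4)*y > 5.
Check whether (13/4)*y > 9 implies it.
Every state satisfying the precondition satisfies the weakest precondition: the implication holds.
Answer: valid


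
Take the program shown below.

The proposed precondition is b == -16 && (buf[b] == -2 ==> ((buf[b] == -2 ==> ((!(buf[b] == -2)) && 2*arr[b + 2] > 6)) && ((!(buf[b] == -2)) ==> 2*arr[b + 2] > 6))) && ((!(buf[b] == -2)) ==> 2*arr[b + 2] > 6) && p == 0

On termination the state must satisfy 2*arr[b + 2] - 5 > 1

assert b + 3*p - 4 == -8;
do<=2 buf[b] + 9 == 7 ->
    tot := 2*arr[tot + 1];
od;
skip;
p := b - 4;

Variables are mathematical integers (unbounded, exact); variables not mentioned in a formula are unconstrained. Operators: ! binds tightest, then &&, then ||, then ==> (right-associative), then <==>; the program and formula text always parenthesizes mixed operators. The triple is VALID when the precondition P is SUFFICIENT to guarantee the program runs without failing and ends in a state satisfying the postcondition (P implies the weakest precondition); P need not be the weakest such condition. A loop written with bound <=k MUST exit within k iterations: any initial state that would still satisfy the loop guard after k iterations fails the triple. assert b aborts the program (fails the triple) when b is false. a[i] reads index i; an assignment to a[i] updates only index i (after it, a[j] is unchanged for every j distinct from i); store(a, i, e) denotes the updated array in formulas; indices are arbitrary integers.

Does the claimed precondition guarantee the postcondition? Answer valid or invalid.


Working backward. After the program, the postcondition 2*arr[b + 2] - 5 > 1 must hold; in canonical form it is 2*arr[b + 2] > 6.
Before p := b - 4: 2*arr[b + 2] > 6
Before skip: 2*arr[b + 2] > 6
Before the loop (bound <=2), unroll the exhaustion recursion (WP_0 = exit-now case; WP_j = one more guarded iteration, up to j = 2):
  WP_0: (!(buf[b] == -2)) && 2*arr[b + 2] > 6
  WP_1: (buf[b] == -2 ==> ((!(buf[b] == -2)) && 2*arr[b + 2] > 6)) && ((!(buf[b] == -2)) ==> 2*arr[b + 2] > 6)
  WP_2: (buf[b] == -2 ==> ((buf[b] == -2 ==> ((!(buf[b] == -2)) && 2*arr[b + 2] > 6)) && ((!(buf[b] == -2)) ==> 2*arr[b + 2] > 6))) && ((!(buf[b] == -2)) ==> 2*arr[b + 2] > 6)
So before the loop: (buf[b] == -2 ==> ((buf[b] == -2 ==> ((!(buf[b] == -2)) && 2*arr[b + 2] > 6)) && ((!(buf[b] == -2)) ==> 2*arr[b + 2] > 6))) && ((!(buf[b] == -2)) ==> 2*arr[b + 2] > 6)
Before assert b + 3*p - 4 == -8: b + 3*p == -4 && (buf[b] == -2 ==> ((buf[b] == -2 ==> ((!(buf[b] == -2)) && 2*arr[b + 2] > 6)) && ((!(buf[b] == -2)) ==> 2*arr[b + 2] > 6))) && ((!(buf[b] == -2)) ==> 2*arr[b + 2] > 6)
The weakest precondition is b + 3*p == -4 && (buf[b] == -2 ==> ((buf[b] == -2 ==> ((!(buf[b] == -2)) && 2*arr[b + 2] > 6)) && ((!(buf[b] == -2)) ==> 2*arr[b + 2] > 6))) && ((!(buf[b] == -2)) ==> 2*arr[b + 2] > 6).
Check whether b == -16 && (buf[b] == -2 ==> ((buf[b] == -2 ==> ((!(buf[b] == -2)) && 2*arr[b + 2] > 6)) && ((!(buf[b] == -2)) ==> 2*arr[b + 2] > 6))) && ((!(buf[b] == -2)) ==> 2*arr[b + 2] > 6) && p == 0 implies it.
Countermodel: at the initial state arr = {[-16] = 4, [-14] = 4, elsewhere 4}, b = -16, buf = {[-16] = -1, [-14] = -1, elsewhere -1}, p = 0, the precondition holds but the weakest precondition fails.
Answer: invalid
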